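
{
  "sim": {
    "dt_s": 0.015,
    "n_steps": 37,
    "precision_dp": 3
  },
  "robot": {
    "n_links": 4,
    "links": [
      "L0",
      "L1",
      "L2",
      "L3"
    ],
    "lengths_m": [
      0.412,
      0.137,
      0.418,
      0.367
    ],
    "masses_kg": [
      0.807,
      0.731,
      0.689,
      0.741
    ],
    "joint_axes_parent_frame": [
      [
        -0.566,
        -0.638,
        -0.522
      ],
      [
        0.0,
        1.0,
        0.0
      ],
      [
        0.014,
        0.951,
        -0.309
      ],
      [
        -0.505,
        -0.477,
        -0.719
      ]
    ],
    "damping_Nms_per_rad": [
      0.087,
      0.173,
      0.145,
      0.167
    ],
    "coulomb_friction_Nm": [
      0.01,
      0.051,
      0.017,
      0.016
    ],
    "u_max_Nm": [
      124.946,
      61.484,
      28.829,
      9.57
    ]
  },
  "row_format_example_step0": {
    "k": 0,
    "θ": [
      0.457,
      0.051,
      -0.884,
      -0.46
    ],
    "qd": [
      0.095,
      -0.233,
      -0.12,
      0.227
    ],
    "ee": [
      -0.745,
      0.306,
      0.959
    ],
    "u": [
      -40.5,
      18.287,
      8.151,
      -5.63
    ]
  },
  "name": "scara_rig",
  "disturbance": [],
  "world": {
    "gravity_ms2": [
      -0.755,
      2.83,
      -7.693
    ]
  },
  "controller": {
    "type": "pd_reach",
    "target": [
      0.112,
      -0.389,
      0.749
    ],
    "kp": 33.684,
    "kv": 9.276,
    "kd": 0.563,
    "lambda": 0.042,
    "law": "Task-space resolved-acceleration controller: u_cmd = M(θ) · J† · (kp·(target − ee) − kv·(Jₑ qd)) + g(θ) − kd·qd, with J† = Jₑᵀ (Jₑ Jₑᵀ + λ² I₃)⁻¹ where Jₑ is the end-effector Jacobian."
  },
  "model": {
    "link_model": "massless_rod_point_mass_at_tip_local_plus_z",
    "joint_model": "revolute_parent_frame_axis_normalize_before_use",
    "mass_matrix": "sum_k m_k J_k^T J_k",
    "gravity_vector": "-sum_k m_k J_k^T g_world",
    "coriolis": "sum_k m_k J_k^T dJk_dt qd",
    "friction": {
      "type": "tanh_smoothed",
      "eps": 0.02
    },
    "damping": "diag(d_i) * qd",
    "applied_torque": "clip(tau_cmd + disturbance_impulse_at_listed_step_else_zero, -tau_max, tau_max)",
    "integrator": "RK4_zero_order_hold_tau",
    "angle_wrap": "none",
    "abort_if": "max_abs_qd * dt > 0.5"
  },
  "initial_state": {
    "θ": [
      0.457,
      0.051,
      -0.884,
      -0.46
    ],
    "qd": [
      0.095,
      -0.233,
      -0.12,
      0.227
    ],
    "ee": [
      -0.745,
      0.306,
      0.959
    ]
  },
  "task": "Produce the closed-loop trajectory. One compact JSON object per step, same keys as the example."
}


{"k":1,"\u03b8":[0.461,0.066,-0.91,-0.473],"qd":[0.395,2.087,-3.062,-1.849],"ee":[-0.747,0.305,0.955],"u":[-35.471,14.634,8.538,-3.844]}
{"k":2,"\u03b8":[0.464,0.089,-0.947,-0.503],"qd":[0.028,0.995,-1.996,-2.146],"ee":[-0.746,0.3,0.953],"u":[-31.049,12.928,6.348,-3.28]}
{"k":3,"\u03b8":[0.464,0.107,-0.981,-0.537],"qd":[-0.054,1.321,-2.473,-2.479],"ee":[-0.744,0.292,0.952],"u":[-27.996,11.0,5.511,-2.778]}
{"k":4,"\u03b8":[0.462,0.125,-1.017,-0.576],"qd":[-0.225,1.1,-2.365,-2.693],"ee":[-0.741,0.283,0.952],"u":[-25.689,9.694,4.489,-2.404]}
{"k":5,"\u03b8":[0.457,0.141,-1.053,-0.618],"qd":[-0.358,1.037,-2.435,-2.877],"ee":[-0.737,0.272,0.953],"u":[-24.191,8.701,3.843,-2.095]}
{"k":6,"\u03b8":[0.451,0.156,-1.09,-0.662],"qd":[-0.5,0.907,-2.439,-3.008],"ee":[-0.732,0.259,0.954],"u":[-23.264,8.065,3.368,-1.854]}
{"k":7,"\u03b8":[0.443,0.168,-1.126,-0.707],"qd":[-0.641,0.785,-2.45,-3.09],"ee":[-0.727,0.244,0.955],"u":[-22.744,7.696,3.092,-1.667]}
{"k":8,"\u03b8":[0.432,0.179,-1.163,-0.754],"qd":[-0.783,0.659,-2.451,-3.129],"ee":[-0.722,0.228,0.956],"u":[-22.45,7.53,2.962,-1.525]}
{"k":9,"\u03b8":[0.419,0.188,-1.2,-0.801],"qd":[-0.927,0.535,-2.446,-3.132],"ee":[-0.716,0.211,0.957],"u":[-22.239,7.499,2.945,-1.416]}
{"k":10,"\u03b8":[0.404,0.195,-1.237,-0.848],"qd":[-1.071,0.415,-2.434,-3.108],"ee":[-0.709,0.192,0.958],"u":[-22.004,7.546,3.01,-1.333]}
{"k":11,"\u03b8":[0.387,0.201,-1.273,-0.894],"qd":[-1.214,0.301,-2.414,-3.063],"ee":[-0.702,0.172,0.958],"u":[-21.674,7.629,3.128,-1.269]}
{"k":12,"\u03b8":[0.368,0.205,-1.309,-0.939],"qd":[-1.354,0.194,-2.387,-3.003],"ee":[-0.695,0.15,0.958],"u":[-21.209,7.717,3.282,-1.22]}
{"k":13,"\u03b8":[0.346,0.207,-1.345,-0.983],"qd":[-1.49,0.095,-2.351,-2.932],"ee":[-0.687,0.128,0.958],"u":[-20.591,7.79,3.455,-1.183]}
{"k":14,"\u03b8":[0.323,0.208,-1.38,-1.027],"qd":[-1.618,0.01,-2.313,-2.852],"ee":[-0.678,0.104,0.958],"u":[-19.816,7.832,3.642,-1.157]}
{"k":15,"\u03b8":[0.298,0.208,-1.414,-1.069],"qd":[-1.729,-0.024,-2.302,-2.752],"ee":[-0.668,0.079,0.957],"u":[-18.885,7.819,3.858,-1.147]}
{"k":16,"\u03b8":[0.271,0.207,-1.448,-1.109],"qd":[-1.837,-0.071,-2.262,-2.657],"ee":[-0.658,0.053,0.956],"u":[-17.812,7.771,4.048,-1.139]}
{"k":17,"\u03b8":[0.243,0.205,-1.482,-1.148],"qd":[-1.939,-0.128,-2.197,-2.565],"ee":[-0.646,0.026,0.954],"u":[-16.625,7.691,4.217,-1.133]}
{"k":18,"\u03b8":[0.213,0.203,-1.514,-1.186],"qd":[-2.03,-0.173,-2.127,-2.471],"ee":[-0.634,-0.001,0.953],"u":[-15.346,7.575,4.377,-1.134]}
{"k":19,"\u03b8":[0.182,0.2,-1.546,-1.222],"qd":[-2.11,-0.209,-2.051,-2.375],"ee":[-0.621,-0.029,0.951],"u":[-13.998,7.424,4.526,-1.14]}
{"k":20,"\u03b8":[0.15,0.197,-1.576,-1.257],"qd":[-2.178,-0.234,-1.972,-2.281],"ee":[-0.607,-0.058,0.949],"u":[-12.603,7.242,4.663,-1.149]}
{"k":21,"\u03b8":[0.117,0.194,-1.605,-1.29],"qd":[-2.234,-0.249,-1.889,-2.187],"ee":[-0.591,-0.086,0.946],"u":[-11.182,7.034,4.786,-1.161]}
{"k":22,"\u03b8":[0.083,0.19,-1.633,-1.323],"qd":[-2.279,-0.255,-1.804,-2.096],"ee":[-0.575,-0.114,0.943],"u":[-9.756,6.803,4.894,-1.174]}
{"k":23,"\u03b8":[0.049,0.186,-1.659,-1.353],"qd":[-2.311,-0.254,-1.717,-2.009],"ee":[-0.558,-0.143,0.94],"u":[-8.343,6.554,4.986,-1.187]}
{"k":24,"\u03b8":[0.014,0.182,-1.684,-1.383],"qd":[-2.332,-0.244,-1.63,-1.925],"ee":[-0.54,-0.17,0.937],"u":[-6.958,6.291,5.064,-1.199]}
{"k":25,"\u03b8":[-0.021,0.179,-1.708,-1.411],"qd":[-2.342,-0.229,-1.544,-1.846],"ee":[-0.521,-0.198,0.933],"u":[-5.616,6.018,5.126,-1.21]}
{"k":26,"\u03b8":[-0.056,0.175,-1.73,-1.438],"qd":[-2.341,-0.208,-1.458,-1.772],"ee":[-0.501,-0.225,0.929],"u":[-4.328,5.738,5.172,-1.218]}
{"k":27,"\u03b8":[-0.091,0.173,-1.752,-1.464],"qd":[-2.329,-0.183,-1.374,-1.704],"ee":[-0.481,-0.25,0.925],"u":[-3.103,5.457,5.204,-1.223]}
{"k":28,"\u03b8":[-0.126,0.17,-1.772,-1.489],"qd":[-2.309,-0.154,-1.292,-1.641],"ee":[-0.46,-0.275,0.921],"u":[-1.948,5.175,5.222,-1.224]}
{"k":29,"\u03b8":[-0.16,0.168,-1.79,-1.513],"qd":[-2.28,-0.124,-1.213,-1.585],"ee":[-0.439,-0.3,0.916],"u":[-0.867,4.897,5.227,-1.222]}
{"k":30,"\u03b8":[-0.194,0.166,-1.808,-1.537],"qd":[-2.243,-0.092,-1.137,-1.533],"ee":[-0.418,-0.323,0.911],"u":[0.136,4.625,5.221,-1.217]}
{"k":31,"\u03b8":[-0.228,0.165,-1.825,-1.559],"qd":[-2.199,-0.059,-1.065,-1.488],"ee":[-0.396,-0.345,0.907],"u":[1.059,4.361,5.204,-1.207]}
{"k":32,"\u03b8":[-0.26,0.164,-1.84,-1.581],"qd":[-2.149,-0.028,-0.994,-1.447],"ee":[-0.374,-0.365,0.902],"u":[1.903,4.109,5.177,-1.194]}
{"k":33,"\u03b8":[-0.292,0.164,-1.854,-1.602],"qd":[-2.097,-0.009,-0.917,-1.415],"ee":[-0.353,-0.385,0.896],"u":[2.664,3.875,5.136,-1.176]}
{"k":34,"\u03b8":[-0.323,0.164,-1.867,-1.623],"qd":[-2.043,0.0,-0.838,-1.388],"ee":[-0.331,-0.403,0.891],"u":[3.346,3.661,5.085,-1.154]}
{"k":35,"\u03b8":[-0.353,0.164,-1.88,-1.644],"qd":[-1.984,0.013,-0.767,-1.365],"ee":[-0.31,-0.421,0.886],"u":[3.956,3.461,5.034,-1.13]}
{"k":36,"\u03b8":[-0.383,0.165,-1.891,-1.664],"qd":[-1.921,0.027,-0.702,-1.344],"ee":[-0.289,-0.437,0.881],"u":[4.498,3.275,4.983,-1.105]}
{"k":37,"\u03b8":[-0.411,0.165,-1.901,-1.684],"qd":[-1.854,0.045,-0.647,-1.324],"ee":[-0.268,-0.452,0.875]}


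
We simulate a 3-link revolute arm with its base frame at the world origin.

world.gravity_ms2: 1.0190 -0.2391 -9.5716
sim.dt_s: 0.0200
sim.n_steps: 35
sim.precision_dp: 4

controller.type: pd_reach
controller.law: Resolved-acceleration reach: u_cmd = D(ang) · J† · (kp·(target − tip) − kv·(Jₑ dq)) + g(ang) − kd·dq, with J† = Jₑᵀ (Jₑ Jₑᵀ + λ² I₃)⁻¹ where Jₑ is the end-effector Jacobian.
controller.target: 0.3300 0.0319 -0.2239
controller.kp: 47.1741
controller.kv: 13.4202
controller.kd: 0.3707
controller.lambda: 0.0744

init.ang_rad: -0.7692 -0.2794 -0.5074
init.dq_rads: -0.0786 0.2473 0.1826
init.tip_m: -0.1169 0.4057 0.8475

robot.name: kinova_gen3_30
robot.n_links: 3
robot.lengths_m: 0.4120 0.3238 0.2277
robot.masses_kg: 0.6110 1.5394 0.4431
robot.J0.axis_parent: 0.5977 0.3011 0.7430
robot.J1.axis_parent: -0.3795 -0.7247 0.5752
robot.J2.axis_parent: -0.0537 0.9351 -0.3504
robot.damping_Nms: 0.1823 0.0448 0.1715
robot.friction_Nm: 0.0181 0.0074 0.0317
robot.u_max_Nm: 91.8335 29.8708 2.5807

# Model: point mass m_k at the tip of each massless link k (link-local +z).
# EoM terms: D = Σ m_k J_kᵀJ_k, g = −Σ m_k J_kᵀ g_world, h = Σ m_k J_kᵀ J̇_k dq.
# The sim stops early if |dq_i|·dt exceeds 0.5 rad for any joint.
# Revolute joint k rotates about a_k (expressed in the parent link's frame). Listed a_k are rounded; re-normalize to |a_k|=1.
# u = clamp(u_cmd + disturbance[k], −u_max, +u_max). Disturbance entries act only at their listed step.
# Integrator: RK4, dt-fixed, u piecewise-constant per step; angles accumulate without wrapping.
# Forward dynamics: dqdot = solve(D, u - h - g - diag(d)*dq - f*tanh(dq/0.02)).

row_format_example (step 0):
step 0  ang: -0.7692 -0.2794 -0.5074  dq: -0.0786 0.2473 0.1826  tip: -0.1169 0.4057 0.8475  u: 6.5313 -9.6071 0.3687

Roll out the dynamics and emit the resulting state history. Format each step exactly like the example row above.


step 1  ang: -0.7920 -0.3234 -0.5460  dq: -2.2185 -4.6236 -3.7360  tip: -0.1148 0.4073 0.8438  u: 8.4860 -7.3230 1.6290
step 2  ang: -0.8464 -0.4367 -0.6120  dq: -3.2878 -6.8104 -2.7871  tip: -0.1063 0.4061 0.8383  u: 7.6428 -4.7703 0.6869
step 3  ang: -0.9183 -0.5843 -0.6550  dq: -3.8667 -7.8732 -1.4172  tip: -0.0944 0.3999 0.8340  u: 2.2870 -1.7039 -0.1253
step 4  ang: -0.9991 -0.7453 -0.6707  dq: -4.0994 -8.0547 -0.1456  tip: -0.0859 0.3888 0.8297  u: -8.9135 2.4780 -0.7377
step 5  ang: -1.0878 -0.9100 -0.6598  dq: -4.6456 -8.2267 1.1977  tip: -0.0848 0.3753 0.8231  u: -20.8806 7.3483 -1.2490
step 6  ang: -1.1888 -1.0732 -0.6166  dq: -5.3666 -7.9583 3.0609  tip: -0.0933 0.3631 0.8118  u: -17.2211 9.0663 -1.5866
step 7  ang: -1.2949 -1.2184 -0.5492  dq: -5.2781 -6.6444 3.6144  tip: -0.1110 0.3566 0.7943  u: -4.4964 7.7024 -1.2108
step 8  ang: -1.3929 -1.3356 -0.4851  dq: -4.6090 -5.2058 2.8206  tip: -0.1330 0.3584 0.7715  u: 2.2566 6.7129 -0.5488
step 9  ang: -1.4783 -1.4277 -0.4348  dq: -3.9870 -4.0797 2.2393  tip: -0.1543 0.3666 0.7464  u: 3.9957 6.4505 -0.2092
step 10  ang: -1.5535 -1.5002 -0.3916  dq: -3.5632 -3.2028 2.1026  tip: -0.1726 0.3786 0.7210  u: 3.5743 6.5800 -0.1303
step 11  ang: -1.6221 -1.5567 -0.3481  dq: -3.3241 -2.4780 2.2483  tip: -0.1875 0.3928 0.6959  u: 2.3782 6.9326 -0.1600
step 12  ang: -1.6876 -1.5997 -0.2999  dq: -3.2353 -1.8315 2.5713  tip: -0.1990 0.4086 0.6709  u: 1.0053 7.4233 -0.2223
step 13  ang: -1.7525 -1.6300 -0.2440  dq: -3.2650 -1.2126 3.0150  tip: -0.2068 0.4261 0.6459  u: -0.2161 7.9587 -0.2818
step 14  ang: -1.8190 -1.6480 -0.1783  dq: -3.3832 -0.5941 3.5296  tip: -0.2108 0.4454 0.6205  u: -1.0180 8.3951 -0.3134
step 15  ang: -1.8883 -1.6536 -0.1023  dq: -3.5575 0.0254 4.0505  tip: -0.2104 0.4666 0.5945  u: -1.1574 8.5451 -0.2929
step 16  ang: -1.9614 -1.6471 -0.0165  dq: -3.7521 0.6201 4.4965  tip: -0.2049 0.4895 0.5677  u: -0.4962 8.2410 -0.2009
step 17  ang: -2.0383 -1.6293 0.0767  dq: -3.9316 1.1509 4.7976  tip: -0.1939 0.5136 0.5401  u: 0.8822 7.4279 -0.0361
step 18  ang: -2.1183 -1.6020 0.1740  dq: -4.0693 1.5766 4.9150  tip: -0.1773 0.5383 0.5118  u: 2.6863 6.2161 0.1822
step 19  ang: -2.2005 -1.5675 0.2719  dq: -4.1537 1.8740 4.8637  tip: -0.1553 0.5625 0.4831  u: 4.5489 4.8225 0.4163
step 20  ang: -2.2839 -1.5283 0.3674  dq: -4.1870 2.0427 4.6933  tip: -0.1287 0.5854 0.4542  u: 6.1892 3.4613 0.6283
step 21  ang: -2.3676 -1.4869 0.4589  dq: -4.1794 2.0989 4.4590  tip: -0.0985 0.6061 0.4252  u: 7.4743 2.2729 0.7936
step 22  ang: -2.4508 -1.4453 0.5453  dq: -4.1431 2.0653 4.2021  tip: -0.0657 0.6237 0.3962  u: 8.3893 1.3167 0.9038
step 23  ang: -2.5331 -1.4051 0.6266  dq: -4.0882 1.9647 3.9468  tip: -0.0313 0.6380 0.3674  u: 8.9800 0.5955 0.9621
step 24  ang: -2.6142 -1.3674 0.7029  dq: -4.0216 1.8170 3.7050  tip: 0.0037 0.6486 0.3389  u: 9.3111 0.0833 0.9769
step 25  ang: -2.6939 -1.3329 0.7745  dq: -3.9475 1.6381 3.4806  tip: 0.0387 0.6555 0.3108  u: 9.4439 -0.2555 0.9581
step 26  ang: -2.7721 -1.3022 0.8418  dq: -3.8677 1.4406 3.2740  tip: 0.0731 0.6588 0.2832  u: 9.4288 -0.4564 0.9150
step 27  ang: -2.8486 -1.2755 0.9052  dq: -3.7827 1.2339 3.0838  tip: 0.1064 0.6588 0.2562  u: 9.3047 -0.5502 0.8552
step 28  ang: -2.9234 -1.2530 0.9649  dq: -3.6923 1.0250 2.9082  tip: 0.1383 0.6556 0.2299  u: 9.1001 -0.5618 0.7849
step 29  ang: -2.9963 -1.2346 1.0212  dq: -3.5959 0.8187 2.7452  tip: 0.1685 0.6496 0.2044  u: 8.8361 -0.5107 0.7087
step 30  ang: -3.0673 -1.2203 1.0744  dq: -3.4932 0.6186 2.5931  tip: 0.1969 0.6411 0.1798  u: 8.5278 -0.4114 0.6303
step 31  ang: -3.1361 -1.2099 1.1246  dq: -3.3839 0.4268 2.4503  tip: 0.2233 0.6303 0.1561  u: 8.1863 -0.2753 0.5524
step 32  ang: -3.2027 -1.2032 1.1721  dq: -3.2681 0.2449 2.3156  tip: 0.2478 0.6177 0.1334  u: 7.8198 -0.1109 0.4768
step 33  ang: -3.2668 -1.2000 1.2170  dq: -3.1463 0.0737 2.1879  tip: 0.2701 0.6034 0.1117  u: 7.4343 0.0754 0.4050
step 34  ang: -3.3285 -1.2002 1.2594  dq: -3.0183 -0.0846 2.0692  tip: 0.2905 0.5879 0.0910  u: 7.0344 0.2755 0.3370
step 35  ang: -3.3876 -1.2034 1.2995  dq: -2.8857 -0.2316 1.9552  tip: 0.3088 0.5713 0.0713


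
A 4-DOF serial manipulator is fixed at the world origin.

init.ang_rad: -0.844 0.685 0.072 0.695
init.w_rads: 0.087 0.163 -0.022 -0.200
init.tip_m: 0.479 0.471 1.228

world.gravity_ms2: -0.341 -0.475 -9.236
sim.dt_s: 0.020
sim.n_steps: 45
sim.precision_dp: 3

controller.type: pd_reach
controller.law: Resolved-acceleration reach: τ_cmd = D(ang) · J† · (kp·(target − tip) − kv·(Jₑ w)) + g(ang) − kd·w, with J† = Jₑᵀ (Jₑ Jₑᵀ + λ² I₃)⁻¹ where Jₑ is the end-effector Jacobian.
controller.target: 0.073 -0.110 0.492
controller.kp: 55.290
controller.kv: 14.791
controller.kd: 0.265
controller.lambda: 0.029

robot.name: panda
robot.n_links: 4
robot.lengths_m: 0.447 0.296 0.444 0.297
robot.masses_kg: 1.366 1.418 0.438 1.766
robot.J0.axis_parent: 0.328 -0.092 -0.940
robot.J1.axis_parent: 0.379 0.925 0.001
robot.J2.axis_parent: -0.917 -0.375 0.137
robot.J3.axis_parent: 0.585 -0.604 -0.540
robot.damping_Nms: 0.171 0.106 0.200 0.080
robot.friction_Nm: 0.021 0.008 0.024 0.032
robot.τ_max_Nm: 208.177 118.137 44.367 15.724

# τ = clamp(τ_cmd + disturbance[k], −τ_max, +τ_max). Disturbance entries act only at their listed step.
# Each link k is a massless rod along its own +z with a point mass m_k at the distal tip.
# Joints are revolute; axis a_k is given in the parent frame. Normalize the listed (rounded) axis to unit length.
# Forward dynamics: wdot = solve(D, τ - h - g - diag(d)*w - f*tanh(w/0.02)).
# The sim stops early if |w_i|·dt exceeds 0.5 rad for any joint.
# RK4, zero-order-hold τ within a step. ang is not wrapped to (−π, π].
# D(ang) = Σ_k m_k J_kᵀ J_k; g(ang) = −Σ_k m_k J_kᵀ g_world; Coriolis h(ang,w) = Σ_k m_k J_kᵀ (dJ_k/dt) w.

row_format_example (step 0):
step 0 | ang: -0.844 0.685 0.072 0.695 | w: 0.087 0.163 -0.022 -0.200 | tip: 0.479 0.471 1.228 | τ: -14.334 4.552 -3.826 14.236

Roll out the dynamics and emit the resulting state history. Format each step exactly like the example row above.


step 1 | ang: -0.858 0.700 0.065 0.785 | w: -1.470 1.284 -0.796 8.842 | tip: 0.478 0.465 1.219 | τ: -3.177 -2.713 -2.359 8.575
step 2 | ang: -0.894 0.728 0.036 0.996 | w: -2.083 1.393 -2.203 12.004 | tip: 0.470 0.450 1.196 | τ: 9.934 -9.998 -1.947 5.923
step 3 | ang: -0.936 0.753 -0.022 1.242 | w: -2.062 1.099 -3.743 12.689 | tip: 0.456 0.432 1.165 | τ: 18.588 -14.042 -1.792 3.556
step 4 | ang: -0.973 0.771 -0.111 1.495 | w: -1.689 0.690 -5.224 12.676 | tip: 0.439 0.412 1.129 | τ: 24.132 -15.542 -1.948 1.050
step 5 | ang: -1.001 0.780 -0.229 1.746 | w: -1.085 0.240 -6.562 12.615 | tip: 0.420 0.393 1.091 | τ: 28.620 -15.821 -2.493 -1.403
step 6 | ang: -1.015 0.780 -0.371 1.999 | w: -0.278 -0.275 -7.639 12.805 | tip: 0.401 0.375 1.054 | τ: 33.700 -16.203 -3.489 -3.656
step 7 | ang: -1.011 0.768 -0.531 2.260 | w: 0.731 -0.961 -8.332 13.507 | tip: 0.385 0.361 1.021 | τ: 40.614 -18.691 -5.050 -5.749
step 8 | ang: -0.984 0.739 -0.701 2.543 | w: 1.911 -2.062 -8.585 15.046 | tip: 0.375 0.350 0.992 | τ: 44.188 -28.951 -6.910 -7.934
step 9 | ang: -0.937 0.677 -0.880 2.868 | w: 2.780 -4.177 -8.968 17.550 | tip: 0.377 0.341 0.971 | τ: -23.262 -46.655 -0.750 -10.160
step 10 | ang: -0.907 0.560 -1.093 3.198 | w: 0.311 -7.332 -12.098 15.744 | tip: 0.389 0.328 0.959 | τ: -49.705 -26.858 5.867 -10.593
step 11 | ang: -0.926 0.409 -1.337 3.450 | w: -2.053 -7.741 -12.427 9.845 | tip: 0.398 0.306 0.947 | τ: -20.910 -17.620 5.507 -8.160
step 12 | ang: -0.973 0.258 -1.573 3.609 | w: -2.603 -7.422 -11.281 6.050 | tip: 0.394 0.281 0.927 | τ: -5.624 -11.866 6.573 -5.310
step 13 | ang: -1.023 0.114 -1.783 3.705 | w: -2.406 -6.984 -9.908 3.474 | tip: 0.379 0.254 0.902 | τ: 0.793 -7.354 8.390 -3.185
step 14 | ang: -1.066 -0.020 -1.968 3.755 | w: -1.960 -6.497 -8.653 1.608 | tip: 0.359 0.228 0.874 | τ: 2.868 -4.148 10.141 -1.823
step 15 | ang: -1.100 -0.145 -2.129 3.774 | w: -1.465 -5.999 -7.576 0.287 | tip: 0.337 0.202 0.846 | τ: 2.935 -2.008 11.477 -0.981
step 16 | ang: -1.125 -0.260 -2.271 3.770 | w: -0.994 -5.527 -6.656 -0.571 | tip: 0.315 0.178 0.819 | τ: 2.221 -0.645 12.329 -0.454
step 17 | ang: -1.140 -0.366 -2.396 3.753 | w: -0.579 -5.083 -5.864 -1.116 | tip: 0.293 0.155 0.792 | τ: 1.330 0.244 12.754 -0.061
step 18 | ang: -1.148 -0.463 -2.506 3.727 | w: -0.230 -4.670 -5.175 -1.451 | tip: 0.274 0.132 0.768 | τ: 0.526 0.843 12.851 0.282
step 19 | ang: -1.150 -0.553 -2.604 3.695 | w: 0.050 -4.287 -4.571 -1.650 | tip: 0.256 0.112 0.744 | τ: -0.101 1.262 12.717 0.606
step 20 | ang: -1.147 -0.635 -2.690 3.661 | w: 0.259 -3.934 -4.038 -1.771 | tip: 0.240 0.092 0.723 | τ: -0.536 1.576 12.435 0.921
step 21 | ang: -1.140 -0.710 -2.765 3.625 | w: 0.404 -3.611 -3.563 -1.842 | tip: 0.225 0.074 0.703 | τ: -0.820 1.817 12.066 1.222
step 22 | ang: -1.131 -0.779 -2.832 3.588 | w: 0.490 -3.320 -3.137 -1.885 | tip: 0.212 0.057 0.684 | τ: -0.990 2.006 11.655 1.507
step 23 | ang: -1.121 -0.843 -2.891 3.550 | w: 0.525 -3.060 -2.753 -1.908 | tip: 0.200 0.041 0.667 | τ: -1.081 2.146 11.231 1.770
step 24 | ang: -1.110 -0.902 -2.943 3.512 | w: 0.520 -2.835 -2.406 -1.915 | tip: 0.190 0.027 0.651 | τ: -1.124 2.234 10.815 2.009
step 25 | ang: -1.100 -0.957 -2.988 3.474 | w: 0.488 -2.649 -2.092 -1.903 | tip: 0.180 0.014 0.637 | τ: -1.140 2.258 10.421 2.223
step 26 | ang: -1.090 -1.009 -3.027 3.437 | w: 0.440 -2.504 -1.810 -1.870 | tip: 0.172 0.002 0.624 | τ: -1.144 2.207 10.058 2.413
step 27 | ang: -1.082 -1.058 -3.061 3.401 | w: 0.385 -2.407 -1.559 -1.816 | tip: 0.164 -0.009 0.612 | τ: -1.141 2.075 9.730 2.581
step 28 | ang: -1.075 -1.105 -3.090 3.365 | w: 0.330 -2.366 -1.337 -1.744 | tip: 0.158 -0.019 0.600 | τ: -1.132 1.861 9.438 2.732
step 29 | ang: -1.068 -1.153 -3.114 3.332 | w: 0.277 -2.385 -1.142 -1.659 | tip: 0.152 -0.028 0.590 | τ: -1.106 1.577 9.181 2.869
step 30 | ang: -1.063 -1.202 -3.136 3.300 | w: 0.232 -2.474 -0.973 -1.559 | tip: 0.147 -0.036 0.581 | τ: -1.044 1.266 8.948 2.996
step 31 | ang: -1.058 -1.253 -3.154 3.270 | w: 0.206 -2.631 -0.829 -1.439 | tip: 0.142 -0.043 0.573 | τ: -0.912 1.033 8.720 3.113
step 32 | ang: -1.054 -1.307 -3.169 3.243 | w: 0.212 -2.842 -0.713 -1.289 | tip: 0.139 -0.049 0.565 | τ: -0.692 1.037 8.467 3.219
step 33 | ang: -1.049 -1.366 -3.183 3.219 | w: 0.261 -3.072 -0.629 -1.105 | tip: 0.135 -0.055 0.558 | τ: -0.419 1.361 8.169 3.315
step 34 | ang: -1.043 -1.430 -3.195 3.200 | w: 0.352 -3.267 -0.575 -0.898 | tip: 0.132 -0.061 0.552 | τ: -0.173 1.896 7.834 3.400
step 35 | ang: -1.035 -1.496 -3.206 3.184 | w: 0.463 -3.392 -0.545 -0.694 | tip: 0.130 -0.065 0.546 | τ: -0.009 2.440 7.480 3.477
step 36 | ang: -1.024 -1.565 -3.217 3.172 | w: 0.575 -3.441 -0.531 -0.514 | tip: 0.127 -0.070 0.541 | τ: 0.071 2.872 7.121 3.542
step 37 | ang: -1.011 -1.634 -3.228 3.163 | w: 0.676 -3.426 -0.526 -0.365 | tip: 0.125 -0.074 0.537 | τ: 0.091 3.163 6.760 3.593
step 38 | ang: -0.997 -1.701 -3.238 3.157 | w: 0.761 -3.364 -0.527 -0.246 | tip: 0.123 -0.078 0.533 | τ: 0.075 3.333 6.399 3.627
step 39 | ang: -0.981 -1.768 -3.249 3.154 | w: 0.832 -3.270 -0.531 -0.152 | tip: 0.121 -0.081 0.529 | τ: 0.039 3.409 6.038 3.643
step 40 | ang: -0.964 -1.832 -3.260 3.151 | w: 0.890 -3.154 -0.538 -0.077 | tip: 0.119 -0.084 0.526 | τ: -0.005 3.416 5.682 3.641
step 41 | ang: -0.945 -1.894 -3.270 3.151 | w: 0.938 -3.024 -0.547 -0.019 | tip: 0.117 -0.087 0.524 | τ: -0.052 3.373 5.333 3.625
step 42 | ang: -0.926 -1.953 -3.282 3.151 | w: 0.972 -2.885 -0.555 0.018 | tip: 0.116 -0.090 0.521 | τ: -0.097 3.292 4.995 3.609
step 43 | ang: -0.906 -2.009 -3.293 3.151 | w: 0.999 -2.741 -0.563 0.042 | tip: 0.114 -0.093 0.519 | τ: -0.138 3.188 4.671 3.589
step 44 | ang: -0.886 -2.063 -3.304 3.152 | w: 1.023 -2.595 -0.575 0.065 | tip: 0.112 -0.095 0.517 | τ: -0.173 3.070 4.364 3.556
step 45 | ang: -0.865 -2.113 -3.316 3.154 | w: 1.047 -2.448 -0.589 0.086 | tip: 0.110 -0.098 0.515


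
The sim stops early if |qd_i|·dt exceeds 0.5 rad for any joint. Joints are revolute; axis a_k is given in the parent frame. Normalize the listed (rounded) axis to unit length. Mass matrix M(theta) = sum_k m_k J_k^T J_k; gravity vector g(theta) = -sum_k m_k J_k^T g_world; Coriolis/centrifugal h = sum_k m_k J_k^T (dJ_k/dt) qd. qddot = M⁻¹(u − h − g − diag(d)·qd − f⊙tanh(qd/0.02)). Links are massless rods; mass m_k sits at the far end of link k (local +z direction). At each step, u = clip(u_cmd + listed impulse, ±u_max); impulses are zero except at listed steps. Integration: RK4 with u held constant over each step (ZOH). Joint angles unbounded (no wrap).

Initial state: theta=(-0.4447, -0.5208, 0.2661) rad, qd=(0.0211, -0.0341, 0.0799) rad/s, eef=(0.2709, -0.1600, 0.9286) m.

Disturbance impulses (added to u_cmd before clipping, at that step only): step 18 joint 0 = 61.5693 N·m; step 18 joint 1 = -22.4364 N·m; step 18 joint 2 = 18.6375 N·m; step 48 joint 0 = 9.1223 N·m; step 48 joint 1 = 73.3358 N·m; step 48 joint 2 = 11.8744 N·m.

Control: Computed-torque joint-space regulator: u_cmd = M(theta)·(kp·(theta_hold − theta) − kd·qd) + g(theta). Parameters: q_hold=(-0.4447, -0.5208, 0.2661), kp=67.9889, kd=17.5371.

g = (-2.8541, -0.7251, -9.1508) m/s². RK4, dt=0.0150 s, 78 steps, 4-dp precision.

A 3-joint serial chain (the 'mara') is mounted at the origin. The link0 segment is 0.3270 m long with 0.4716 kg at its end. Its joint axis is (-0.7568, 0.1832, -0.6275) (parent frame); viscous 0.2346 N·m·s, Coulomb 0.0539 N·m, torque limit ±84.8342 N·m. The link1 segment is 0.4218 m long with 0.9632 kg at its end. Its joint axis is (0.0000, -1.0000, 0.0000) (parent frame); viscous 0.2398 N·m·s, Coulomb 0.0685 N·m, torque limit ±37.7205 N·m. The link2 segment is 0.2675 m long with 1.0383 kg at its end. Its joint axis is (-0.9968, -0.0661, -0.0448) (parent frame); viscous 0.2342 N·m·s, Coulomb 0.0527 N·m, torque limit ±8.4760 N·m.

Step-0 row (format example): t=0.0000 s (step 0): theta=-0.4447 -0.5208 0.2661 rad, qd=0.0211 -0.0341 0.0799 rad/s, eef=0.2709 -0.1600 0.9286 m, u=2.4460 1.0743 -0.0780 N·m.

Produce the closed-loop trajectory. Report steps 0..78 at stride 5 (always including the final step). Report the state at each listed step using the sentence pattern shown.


t=0.0750 s (step 5): theta=-0.4435 -0.5218 0.2674 rad, qd=0.0043 -0.0025 0.0003 rad/s, eef=0.2714 -0.1589 0.9284 m, u=2.8157 0.7361 0.0368 N·m.
t=0.1500 s (step 10): theta=-0.4436 -0.5217 0.2673 rad, qd=-0.0031 0.0020 -0.0013 rad/s, eef=0.2713 -0.1589 0.9284 m, u=2.9047 0.6536 0.0553 N·m.
t=0.2250 s (step 15): theta=-0.4438 -0.5216 0.2672 rad, qd=-0.0036 0.0024 -0.0014 rad/s, eef=0.2712 -0.1591 0.9285 m, u=2.9260 0.6324 0.0597 N·m.
t=0.3000 s (step 20): theta=-0.3867 -0.5113 0.2055 rad, qd=1.9513 0.3390 -1.9455 rad/s, eef=0.2762 -0.1462 0.9331 m, u=-10.1407 5.0456 -2.0016 N·m.
t=0.3750 s (step 25): theta=-0.3302 -0.5024 0.1618 rad, qd=0.0390 -0.0038 0.0852 rad/s, eef=0.2799 -0.1289 0.9371 m, u=-0.8110 1.9927 -0.4945 N·m.
t=0.4500 s (step 30): theta=-0.3420 -0.5040 0.1724 rad, qd=-0.2640 -0.0272 0.1537 rad/s, eef=0.2788 -0.1322 0.9364 m, u=1.9815 1.0118 0.1618 N·m.
t=0.5250 s (step 35): theta=-0.3628 -0.5059 0.1830 rad, qd=-0.2698 -0.0234 0.1284 rad/s, eef=0.2772 -0.1402 0.9352 m, u=2.7948 0.6638 0.3359 N·m.
t=0.6000 s (step 40): theta=-0.3811 -0.5075 0.1917 rad, qd=-0.2158 -0.0197 0.1065 rad/s, eef=0.2758 -0.1475 0.9340 m, u=2.9926 0.5636 0.3566 N·m.
t=0.6750 s (step 45): theta=-0.3951 -0.5089 0.1991 rad, qd=-0.1605 -0.0172 0.0899 rad/s, eef=0.2748 -0.1528 0.9330 m, u=3.0105 0.5482 0.3357 N·m.
t=0.7500 s (step 50): theta=-0.3938 -0.4892 0.2150 rad, qd=0.2863 0.7247 0.4108 rad/s, eef=0.2616 -0.1529 0.9384 m, u=1.1143 -7.4245 -1.4165 N·m.
t=0.8250 s (step 55): theta=-0.3893 -0.4668 0.2318 rad, qd=-0.0762 0.0183 0.0959 rad/s, eef=0.2468 -0.1515 0.9443 m, u=2.5457 -1.7565 -0.2322 N·m.
t=0.9000 s (step 60): theta=-0.3977 -0.4726 0.2346 rad, qd=-0.1313 -0.1321 0.0111 rad/s, eef=0.2494 -0.1541 0.9424 m, u=2.9262 -0.0737 0.1087 N·m.
t=0.9750 s (step 65): theta=-0.4074 -0.4831 0.2353 rad, qd=-0.1201 -0.1382 0.0098 rad/s, eef=0.2549 -0.1568 0.9394 m, u=2.9984 0.4301 0.1879 N·m.
t=1.0500 s (step 70): theta=-0.4154 -0.4925 0.2361 rad, qd=-0.0915 -0.1095 0.0104 rad/s, eef=0.2598 -0.1587 0.9366 m, u=2.9829 0.5681 0.1982 N·m.
t=1.1250 s (step 75): theta=-0.4212 -0.4995 0.2369 rad, qd=-0.0654 -0.0794 0.0110 rad/s, eef=0.2634 -0.1599 0.9346 m, u=2.9534 0.5947 0.1906 N·m.
t=1.1700 s (step 78): theta=-0.4238 -0.5028 0.2374 rad, qd=-0.0529 -0.0643 0.0112 rad/s, eef=0.2651 -0.1604 0.9336 m.


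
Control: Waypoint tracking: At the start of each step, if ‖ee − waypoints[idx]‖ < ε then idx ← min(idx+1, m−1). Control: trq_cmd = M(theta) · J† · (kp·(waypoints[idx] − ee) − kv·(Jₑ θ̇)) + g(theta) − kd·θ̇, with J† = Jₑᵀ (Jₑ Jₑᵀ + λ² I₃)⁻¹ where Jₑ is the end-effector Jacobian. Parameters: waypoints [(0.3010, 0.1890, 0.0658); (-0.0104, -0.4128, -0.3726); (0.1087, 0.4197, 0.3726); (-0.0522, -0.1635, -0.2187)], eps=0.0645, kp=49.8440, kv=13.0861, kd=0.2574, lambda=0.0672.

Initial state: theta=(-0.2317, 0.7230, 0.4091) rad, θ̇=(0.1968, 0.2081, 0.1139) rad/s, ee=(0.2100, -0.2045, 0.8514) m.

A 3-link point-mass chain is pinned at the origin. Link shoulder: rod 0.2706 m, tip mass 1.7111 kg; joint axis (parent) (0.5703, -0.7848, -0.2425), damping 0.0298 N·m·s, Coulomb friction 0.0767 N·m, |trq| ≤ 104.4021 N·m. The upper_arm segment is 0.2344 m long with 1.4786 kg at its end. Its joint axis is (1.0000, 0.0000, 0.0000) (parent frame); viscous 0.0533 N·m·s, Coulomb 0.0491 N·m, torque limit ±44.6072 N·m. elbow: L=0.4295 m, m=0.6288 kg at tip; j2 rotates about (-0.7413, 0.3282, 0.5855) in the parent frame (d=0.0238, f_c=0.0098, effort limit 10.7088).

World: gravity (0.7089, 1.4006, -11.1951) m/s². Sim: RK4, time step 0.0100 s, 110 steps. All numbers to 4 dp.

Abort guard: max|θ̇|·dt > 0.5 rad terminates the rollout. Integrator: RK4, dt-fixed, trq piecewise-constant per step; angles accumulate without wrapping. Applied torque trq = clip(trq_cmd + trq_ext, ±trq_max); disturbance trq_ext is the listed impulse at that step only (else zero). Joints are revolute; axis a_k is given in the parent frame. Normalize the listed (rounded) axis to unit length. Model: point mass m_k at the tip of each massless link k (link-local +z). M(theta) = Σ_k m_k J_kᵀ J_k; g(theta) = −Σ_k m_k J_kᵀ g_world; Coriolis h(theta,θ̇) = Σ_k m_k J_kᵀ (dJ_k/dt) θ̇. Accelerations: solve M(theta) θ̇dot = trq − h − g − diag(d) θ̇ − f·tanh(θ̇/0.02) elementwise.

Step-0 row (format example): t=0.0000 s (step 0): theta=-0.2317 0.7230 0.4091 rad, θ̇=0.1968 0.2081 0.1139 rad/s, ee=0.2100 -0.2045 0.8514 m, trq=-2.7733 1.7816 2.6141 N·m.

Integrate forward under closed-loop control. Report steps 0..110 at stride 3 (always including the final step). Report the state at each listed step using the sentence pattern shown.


t=0.0300 s (step 3): theta=-0.2301 0.7719 0.4944 rad, θ̇=-0.0921 2.9145 5.1794 rad/s, ee=0.2119 -0.2062 0.8461 m, trq=2.0359 2.2981 0.7136 N·m.
t=0.0600 s (step 6): theta=-0.2391 0.8910 0.6973 rad, θ̇=-0.5595 4.9311 8.0240 rad/s, ee=0.2181 -0.2035 0.8317 m, trq=-2.0131 0.6712 0.0421 N·m.
t=0.0900 s (step 9): theta=-0.2673 1.0591 0.9531 rad, θ̇=-1.3626 6.1460 8.7482 rad/s, ee=0.2228 -0.2000 0.8075 m, trq=-7.7114 -2.4053 0.0529 N·m.
t=0.1200 s (step 12): theta=-0.3223 1.2523 1.2094 rad, θ̇=-2.3134 6.6604 8.2456 rad/s, ee=0.2279 -0.1960 0.7747 m, trq=-8.7242 -4.6213 0.2729 N·m.
t=0.1500 s (step 15): theta=-0.4057 1.4545 1.4439 rad, θ̇=-3.2350 6.7792 7.3663 rad/s, ee=0.2373 -0.1900 0.7353 m, trq=-5.8396 -5.5302 0.5384 N·m.
t=0.1800 s (step 18): theta=-0.5150 1.6565 1.6502 rad, θ̇=-4.0332 6.6561 6.3811 rad/s, ee=0.2520 -0.1798 0.6913 m, trq=-1.3775 -5.4727 0.8293 N·m.
t=0.2100 s (step 21): theta=-0.6458 1.8522 1.8264 rad, θ̇=-4.6608 6.3687 5.3686 rad/s, ee=0.2711 -0.1646 0.6441 m, trq=3.0476 -4.8328 1.1155 N·m.
t=0.2400 s (step 24): theta=-0.7926 2.0375 1.9726 rad, θ̇=-5.1016 5.9773 4.3904 rad/s, ee=0.2923 -0.1447 0.5955 m, trq=6.6483 -3.9224 1.3512 N·m.
t=0.2700 s (step 27): theta=-0.9500 2.2102 2.0908 rad, θ̇=-5.3623 5.5309 3.5054 rad/s, ee=0.3135 -0.1212 0.5465 m, trq=9.2098 -2.9665 1.4986 N·m.
t=0.3000 s (step 30): theta=-1.1127 2.3692 2.1843 rad, θ̇=-5.4621 5.0652 2.7535 rad/s, ee=0.3327 -0.0957 0.4981 m, trq=10.8183 -2.1006 1.5420 N·m.
t=0.3300 s (step 33): theta=-1.2763 2.5142 2.2575 rad, θ̇=-5.4253 4.6029 2.1480 rad/s, ee=0.3487 -0.0694 0.4513 m, trq=11.6663 -1.3831 1.4861 N·m.
t=0.3600 s (step 36): theta=-1.4371 2.6456 2.3146 rad, θ̇=-5.2767 4.1565 1.6813 rad/s, ee=0.3607 -0.0436 0.4067 m, trq=11.9506 -0.8204 1.3493 N·m.
t=0.3900 s (step 39): theta=-1.5920 2.7639 2.3595 rad, θ̇=-5.0394 3.7318 1.3334 rad/s, ee=0.3686 -0.0190 0.3651 m, trq=11.8357 -0.3920 1.1553 N·m.
t=0.4200 s (step 42): theta=-1.7388 2.8698 2.3955 rad, θ̇=-4.7352 3.3318 1.0803 rad/s, ee=0.3727 0.0039 0.3269 m, trq=11.4491 -0.0691 0.9285 N·m.
t=0.4500 s (step 45): theta=-1.8757 2.9641 2.4250 rad, θ̇=-4.3845 2.9576 0.8985 rad/s, ee=0.3737 0.0250 0.2924 m, trq=10.8879 0.1760 0.6903 N·m.
t=0.4800 s (step 48): theta=-2.0017 3.0476 2.4499 rad, θ̇=-4.0060 2.6098 0.7677 rad/s, ee=0.3722 0.0443 0.2617 m, trq=10.2247 0.3660 0.4576 N·m.
t=0.5100 s (step 51): theta=-2.1160 3.1210 2.4714 rad, θ̇=-3.6162 2.2886 0.6719 rad/s, ee=0.3690 0.0617 0.2346 m, trq=9.5135 0.5178 0.2426 N·m.
t=0.5400 s (step 54): theta=-2.2187 3.1852 2.4904 rad, θ̇=-3.2290 1.9942 0.5991 rad/s, ee=0.3646 0.0774 0.2109 m, trq=8.7933 0.6435 0.0528 N·m.
t=0.5700 s (step 57): theta=-2.3100 3.2410 2.5074 rad, θ̇=-2.8555 1.7268 0.5407 rad/s, ee=0.3596 0.0915 0.1902 m, trq=8.0910 0.7511 -0.1084 N·m.
t=0.6000 s (step 60): theta=-2.3903 3.2891 2.5229 rad, θ̇=-2.5035 1.4860 0.4912 rad/s, ee=0.3543 0.1042 0.1723 m, trq=7.4244 0.8455 -0.2405 N·m.
t=0.6300 s (step 63): theta=-2.4605 3.3304 2.5369 rad, θ̇=-2.1783 1.2715 0.4471 rad/s, ee=0.3490 0.1153 0.1569 m, trq=6.8044 0.9292 -0.3453 N·m.
t=0.6600 s (step 66): theta=-2.5214 3.3657 2.5497 rad, θ̇=-1.8829 1.0823 0.4064 rad/s, ee=0.3439 0.1252 0.1435 m, trq=6.2370 1.0036 -0.4259 N·m.
t=0.6900 s (step 69): theta=-2.5739 3.3956 2.5613 rad, θ̇=-1.6183 0.9171 0.3682 rad/s, ee=0.3392 0.1339 0.1320 m, trq=5.7244 1.0694 -0.4858 N·m.
t=0.7200 s (step 72): theta=-2.6188 3.4209 2.5718 rad, θ̇=-1.3842 0.7742 0.3322 rad/s, ee=0.3348 0.1415 0.1221 m, trq=5.2663 1.1269 -0.5290 N·m.
t=0.7500 s (step 75): theta=-2.6572 3.4423 2.5812 rad, θ̇=-1.1791 0.6517 0.2982 rad/s, ee=0.3309 0.1482 0.1136 m, trq=4.8609 1.1764 -0.5588 N·m.
t=0.7800 s (step 78): theta=-2.6964 3.4656 2.5844 rad, θ̇=-2.3045 1.6143 -0.7867 rad/s, ee=0.3268 0.1525 0.1055 m, trq=-11.1201 9.7624 -4.7146 N·m.
t=0.8100 s (step 81): theta=-2.8131 3.5472 2.5220 rad, θ̇=-5.3660 3.5488 -3.2561 rad/s, ee=0.3154 0.1402 0.0885 m, trq=-8.4400 5.0499 -2.8086 N·m.
t=0.8400 s (step 84): theta=-3.0131 3.6617 2.3959 rad, θ̇=-7.9304 3.8732 -5.0641 rad/s, ee=0.2963 0.1163 0.0684 m, trq=-9.6398 1.1695 -1.5876 N·m.
t=0.8700 s (step 87): theta=-3.2888 3.7700 2.2225 rad, θ̇=-10.4759 3.2616 -6.4533 rad/s, ee=0.2744 0.0918 0.0531 m, trq=-14.7127 -1.7826 -0.6058 N·m.
t=0.9000 s (step 90): theta=-3.6457 3.8541 2.0089 rad, θ̇=-13.2931 2.3073 -7.7814 rad/s, ee=0.2579 0.0781 0.0452 m, trq=-14.4951 -5.2768 0.4711 N·m.
t=0.9300 s (step 93): theta=-4.0491 3.9030 1.7750 rad, θ̇=-12.3487 0.8959 -7.0778 rad/s, ee=0.2556 0.0860 0.0392 m, trq=19.6040 -5.8445 1.0414 N·m.
t=0.9600 s (step 96): theta=-4.3243 3.9123 1.6302 rad, θ̇=-5.9083 -0.1448 -2.3921 rad/s, ee=0.2612 0.1032 0.0220 m, trq=21.4859 -2.2150 0.2792 N·m.
t=0.9900 s (step 99): theta=-4.4184 3.8986 1.6226 rad, θ̇=-0.6444 -0.7731 1.6131 rad/s, ee=0.2622 0.1058 -0.0064 m, trq=14.3345 0.3310 -1.1591 N·m.
t=1.0200 s (step 102): theta=-4.3792 3.8644 1.7075 rad, θ̇=3.0880 -1.5437 3.7953 rad/s, ee=0.2598 0.0940 -0.0394 m, trq=8.6358 1.4598 -2.3110 N·m.
t=1.0500 s (step 105): theta=-4.2489 3.8037 1.8319 rad, θ̇=5.2235 -2.5186 4.1702 rad/s, ee=0.2594 0.0782 -0.0734 m, trq=-5.1610 1.9527 -2.7998 N·m.
t=1.0800 s (step 108): theta=-4.1100 3.7183 1.9291 rad, θ̇=3.3475 -3.0044 1.9654 rad/s, ee=0.2655 0.0651 -0.1068 m, trq=-21.7817 4.5608 -2.4553 N·m.
t=1.1000 s (step 110): theta=-4.0712 3.6606 1.9480 rad, θ̇=0.4852 -2.7095 -0.0415 rad/s, ee=0.2703 0.0554 -0.1286 m.


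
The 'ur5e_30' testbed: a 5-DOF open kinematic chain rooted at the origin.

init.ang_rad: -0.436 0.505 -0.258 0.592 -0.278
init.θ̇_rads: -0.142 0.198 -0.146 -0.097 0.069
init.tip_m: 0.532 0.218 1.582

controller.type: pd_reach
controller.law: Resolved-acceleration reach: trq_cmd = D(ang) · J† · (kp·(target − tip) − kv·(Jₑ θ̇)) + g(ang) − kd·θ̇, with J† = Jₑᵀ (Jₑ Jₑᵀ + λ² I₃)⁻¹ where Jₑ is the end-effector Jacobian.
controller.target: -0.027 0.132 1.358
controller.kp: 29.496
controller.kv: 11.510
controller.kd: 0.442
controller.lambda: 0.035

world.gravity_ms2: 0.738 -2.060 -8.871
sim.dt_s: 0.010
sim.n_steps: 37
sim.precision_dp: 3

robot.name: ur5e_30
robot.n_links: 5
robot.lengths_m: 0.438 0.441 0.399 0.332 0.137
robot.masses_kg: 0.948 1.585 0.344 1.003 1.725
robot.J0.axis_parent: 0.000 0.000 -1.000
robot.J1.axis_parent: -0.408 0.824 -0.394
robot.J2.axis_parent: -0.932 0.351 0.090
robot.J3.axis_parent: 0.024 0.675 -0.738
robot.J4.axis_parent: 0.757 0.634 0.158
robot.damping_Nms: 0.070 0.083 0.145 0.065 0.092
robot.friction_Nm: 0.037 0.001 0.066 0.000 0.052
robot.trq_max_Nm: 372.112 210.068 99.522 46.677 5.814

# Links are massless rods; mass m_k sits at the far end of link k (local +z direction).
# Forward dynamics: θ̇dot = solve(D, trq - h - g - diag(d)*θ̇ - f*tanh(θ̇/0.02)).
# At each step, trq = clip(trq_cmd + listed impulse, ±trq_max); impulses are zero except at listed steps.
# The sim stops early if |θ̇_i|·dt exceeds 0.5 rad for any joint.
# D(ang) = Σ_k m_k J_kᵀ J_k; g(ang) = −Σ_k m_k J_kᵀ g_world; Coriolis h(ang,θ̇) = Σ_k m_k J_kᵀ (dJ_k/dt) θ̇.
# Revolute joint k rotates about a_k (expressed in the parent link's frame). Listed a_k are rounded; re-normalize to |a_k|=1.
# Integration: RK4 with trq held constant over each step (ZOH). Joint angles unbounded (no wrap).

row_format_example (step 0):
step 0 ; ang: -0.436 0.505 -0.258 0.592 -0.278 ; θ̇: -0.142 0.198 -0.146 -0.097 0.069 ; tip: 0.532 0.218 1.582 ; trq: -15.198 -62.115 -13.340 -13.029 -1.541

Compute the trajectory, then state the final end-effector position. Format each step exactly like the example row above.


step 1 ; ang: -0.442 0.506 -0.261 0.597 -0.279 ; θ̇: -1.020 -0.059 -0.489 0.990 -0.269 ; tip: 0.532 0.219 1.581 ; trq: -13.695 -56.297 -11.469 -12.564 -1.284
step 2 ; ang: -0.456 0.504 -0.267 0.610 -0.282 ; θ̇: -1.759 -0.275 -0.760 1.778 -0.296 ; tip: 0.531 0.219 1.580 ; trq: -12.410 -50.632 -9.338 -12.011 -1.202
step 3 ; ang: -0.476 0.500 -0.276 0.631 -0.284 ; θ̇: -2.393 -0.457 -0.983 2.329 -0.196 ; tip: 0.528 0.219 1.579 ; trq: -11.213 -45.184 -7.168 -11.390 -1.191
step 4 ; ang: -0.503 0.495 -0.287 0.656 -0.286 ; θ̇: -2.950 -0.611 -1.173 2.684 -0.047 ; tip: 0.524 0.219 1.578 ; trq: -10.055 -40.015 -5.085 -10.726 -1.208
step 5 ; ang: -0.535 0.488 -0.299 0.684 -0.286 ; θ̇: -3.447 -0.744 -1.345 2.886 0.057 ; tip: 0.519 0.218 1.577 ; trq: -8.878 -35.193 -3.206 -10.032 -1.201
step 6 ; ang: -0.572 0.480 -0.313 0.713 -0.285 ; θ̇: -3.901 -0.860 -1.503 2.956 0.127 ; tip: 0.513 0.217 1.575 ; trq: -7.710 -30.770 -1.552 -9.332 -1.179
step 7 ; ang: -0.613 0.471 -0.329 0.743 -0.283 ; θ̇: -4.326 -0.966 -1.648 2.914 0.208 ; tip: 0.506 0.217 1.574 ; trq: -6.607 -26.780 -0.094 -8.647 -1.169
step 8 ; ang: -0.658 0.461 -0.346 0.771 -0.281 ; θ̇: -4.735 -1.065 -1.783 2.780 0.279 ; tip: 0.498 0.216 1.573 ; trq: -5.562 -23.255 1.148 -7.984 -1.160
step 9 ; ang: -0.707 0.450 -0.365 0.798 -0.278 ; θ̇: -5.136 -1.164 -1.911 2.571 0.329 ; tip: 0.490 0.214 1.572 ; trq: -4.572 -20.215 2.173 -7.345 -1.145
step 10 ; ang: -0.760 0.438 -0.384 0.822 -0.274 ; θ̇: -5.538 -1.268 -2.030 2.299 0.356 ; tip: 0.481 0.213 1.571 ; trq: -3.634 -17.675 2.984 -6.733 -1.125
step 11 ; ang: -0.817 0.424 -0.405 0.844 -0.271 ; θ̇: -5.947 -1.383 -2.138 1.973 0.357 ; tip: 0.472 0.212 1.570 ; trq: -2.739 -15.650 3.586 -6.145 -1.097
step 12 ; ang: -0.879 0.410 -0.427 0.862 -0.267 ; θ̇: -6.369 -1.516 -2.228 1.602 0.328 ; tip: 0.463 0.211 1.569 ; trq: -1.874 -14.167 3.976 -5.576 -1.060
step 13 ; ang: -0.945 0.394 -0.449 0.876 -0.265 ; θ̇: -6.807 -1.675 -2.292 1.196 0.265 ; tip: 0.453 0.210 1.568 ; trq: -1.019 -13.274 4.142 -5.024 -1.012
step 14 ; ang: -1.015 0.376 -0.472 0.886 -0.262 ; θ̇: -7.261 -1.870 -2.317 0.765 0.158 ; tip: 0.444 0.210 1.568 ; trq: -0.144 -13.055 4.053 -4.480 -0.950
step 15 ; ang: -1.089 0.356 -0.495 0.891 -0.262 ; θ̇: -7.726 -2.113 -2.282 0.329 0.005 ; tip: 0.435 0.209 1.568 ; trq: 0.790 -13.642 3.657 -3.943 -0.874
step 16 ; ang: -1.169 0.334 -0.517 0.893 -0.263 ; θ̇: -8.190 -2.420 -2.153 -0.090 -0.156 ; tip: 0.426 0.208 1.568 ; trq: 1.822 -15.222 2.898 -3.416 -0.807
step 17 ; ang: -1.253 0.307 -0.537 0.890 -0.266 ; θ̇: -8.590 -2.808 -1.881 -0.403 -0.463 ; tip: 0.417 0.208 1.569 ; trq: 3.075 -17.929 1.576 -2.901 -0.676
step 18 ; ang: -1.340 0.277 -0.554 0.886 -0.273 ; θ̇: -8.820 -3.293 -1.390 -0.480 -0.932 ; tip: 0.409 0.208 1.570 ; trq: 4.521 -21.260 -0.252 -2.457 -0.475
step 19 ; ang: -1.427 0.241 -0.564 0.883 -0.285 ; θ̇: -8.707 -3.864 -0.601 -0.123 -1.531 ; tip: 0.401 0.208 1.572 ; trq: 5.788 -23.044 -1.860 -2.244 -0.228
step 20 ; ang: -1.512 0.200 -0.565 0.886 -0.303 ; θ̇: -8.100 -4.443 0.472 0.789 -2.096 ; tip: 0.394 0.208 1.574 ; trq: 6.029 -19.994 -1.635 -2.496 -0.035
step 21 ; ang: -1.588 0.153 -0.554 0.899 -0.325 ; θ̇: -7.122 -4.891 1.620 2.023 -2.311 ; tip: 0.388 0.208 1.576 ; trq: 4.932 -12.593 1.003 -3.151 -0.048
step 22 ; ang: -1.654 0.103 -0.533 0.925 -0.347 ; θ̇: -6.113 -5.134 2.602 3.153 -2.020 ; tip: 0.382 0.208 1.578 ; trq: 3.277 -4.767 4.504 -3.799 -0.292
step 23 ; ang: -1.711 0.051 -0.503 0.961 -0.365 ; θ̇: -5.310 -5.202 3.332 3.965 -1.431 ; tip: 0.376 0.207 1.579 ; trq: 1.739 1.653 7.436 -4.167 -0.619
step 24 ; ang: -1.761 -0.001 -0.467 1.003 -0.376 ; θ̇: -4.723 -5.150 3.845 4.487 -0.821 ; tip: 0.370 0.206 1.580 ; trq: 0.455 6.734 9.364 -4.260 -0.887
step 25 ; ang: -1.806 -0.052 -0.427 1.050 -0.382 ; θ̇: -4.294 -5.011 4.191 4.793 -0.342 ; tip: 0.364 0.204 1.580 ; trq: -0.629 10.803 10.338 -4.172 -1.038
step 26 ; ang: -1.847 -0.101 -0.384 1.098 -0.384 ; θ̇: -3.971 -4.806 4.407 4.935 -0.044 ; tip: 0.358 0.202 1.579 ; trq: -1.575 14.064 10.553 -3.984 -1.070
step 27 ; ang: -1.886 -0.147 -0.339 1.148 -0.384 ; θ̇: -3.710 -4.550 4.511 4.955 0.035 ; tip: 0.352 0.199 1.578 ; trq: -2.420 16.632 10.185 -3.744 -0.977
step 28 ; ang: -1.922 -0.191 -0.294 1.197 -0.384 ; θ̇: -3.490 -4.260 4.528 4.876 -0.016 ; tip: 0.346 0.196 1.576 ; trq: -3.161 18.602 9.478 -3.498 -0.819
step 29 ; ang: -1.955 -0.232 -0.249 1.245 -0.384 ; θ̇: -3.299 -3.955 4.488 4.725 -0.081 ; tip: 0.339 0.193 1.574 ; trq: -3.780 20.086 8.654 -3.279 -0.668
step 30 ; ang: -1.988 -0.270 -0.205 1.291 -0.385 ; θ̇: -3.124 -3.642 4.393 4.522 -0.214 ; tip: 0.332 0.189 1.572 ; trq: -4.282 21.140 7.753 -3.079 -0.492
step 31 ; ang: -2.018 -0.305 -0.161 1.335 -0.388 ; θ̇: -2.960 -3.331 4.258 4.286 -0.376 ; tip: 0.326 0.184 1.570 ; trq: -4.666 21.835 6.858 -2.903 -0.314
step 32 ; ang: -2.047 -0.337 -0.120 1.377 -0.393 ; θ̇: -2.807 -3.032 4.095 4.031 -0.537 ; tip: 0.319 0.180 1.567 ; trq: -4.935 22.239 6.019 -2.754 -0.146
step 33 ; ang: -2.074 -0.366 -0.080 1.416 -0.399 ; θ̇: -2.662 -2.748 3.916 3.768 -0.681 ; tip: 0.313 0.175 1.564 ; trq: -5.097 22.408 5.262 -2.632 0.004
step 34 ; ang: -2.100 -0.392 -0.041 1.452 -0.406 ; θ̇: -2.526 -2.482 3.728 3.509 -0.800 ; tip: 0.306 0.171 1.561 ; trq: -5.167 22.389 4.595 -2.535 0.134
step 35 ; ang: -2.125 -0.416 -0.005 1.486 -0.415 ; θ̇: -2.399 -2.237 3.537 3.260 -0.892 ; tip: 0.300 0.167 1.559 ; trq: -5.160 22.221 4.013 -2.460 0.244
step 36 ; ang: -2.148 -0.437 0.029 1.517 -0.424 ; θ̇: -2.279 -2.011 3.348 3.026 -0.958 ; tip: 0.294 0.163 1.556 ; trq: -5.093 21.937 3.508 -2.406 0.336
step 37 ; ang: -2.170 -0.456 0.062 1.546 -0.434 ; θ̇: -2.167 -1.805 3.164 2.810 -1.003 ; tip: 0.288 0.159 1.553
final tip position (m): 0.288 0.159 1.553
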